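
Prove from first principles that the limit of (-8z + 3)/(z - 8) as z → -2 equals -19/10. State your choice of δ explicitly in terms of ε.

δ = min(5, (50/61)ε)

Let ε > 0 be given. We want δ > 0 with 0 < |z + 2| < δ ⇒ |(-8z + 3)/(z - 8) + 19/10| < ε.
Combining over a common denominator, (-8z + 3)/(z - 8) + 19/10 = [(-8z + 3)·(-10) − 19·(z - 8)] / [(-10)·(z - 8)] = 61(z + 2) / ((-10)(z - 8)).
So |(-8z + 3)/(z - 8) + 19/10| = 61|z + 2| / (10·|z − 8|).
Require δ ≤ 5, so |z − 8| ≥ |-10| − |z + 2| > 10 − 5 = 5.
Hence |(-8z + 3)/(z - 8) + 19/10| < 61|z + 2|/(10·5) = (61/50)|z + 2|, which is < ε once |z + 2| < (50/61)ε.
Take δ = min(5, (50/61)ε). Then 0 < |z + 2| < δ forces both bounds, so |(-8z + 3)/(z - 8) + 19/10| < ε.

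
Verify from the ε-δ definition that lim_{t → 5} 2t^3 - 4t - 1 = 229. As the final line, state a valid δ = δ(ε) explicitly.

δ = min(1, ε/178)

Let ε > 0 be given. We want δ > 0 such that 0 < |t − 5| < δ implies |(2t^3 - 4t - 1) − 229| < ε.
(2t^3 - 4t - 1) − 229 = 2t^3 - 4t - 230 = (t − 5)(2t^2 + 10t + 46).
So |(2t^3 - 4t - 1) − 229| = |t − 5|·|2t^2 + 10t + 46|.
Require δ ≤ 1. Then |t − 5| < 1 gives |t| < 6, and by the triangle inequality |2t^2 + 10t + 46| ≤ 2·6^2 + 10·6 + 46 = 178.
Hence |(2t^3 - 4t - 1) − 229| ≤ 178|t − 5| < ε provided |t − 5| < ε/178.
Choosing δ = min(1, ε/178) ensures both conditions, hence |(2t^3 - 4t - 1) − 229| < ε.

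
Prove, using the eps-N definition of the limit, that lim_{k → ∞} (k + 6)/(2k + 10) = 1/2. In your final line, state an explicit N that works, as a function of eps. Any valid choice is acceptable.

N = (1/2)/eps

Fix eps > 0. For k ≥ 1, |(k + 6)/(2k + 10) − (1/2)| = |2|/(2(2k + 10)) = 2/(2(2k + 10)).
Since 2k + 10 ≥ 2k for k ≥ 1, this is ≤ 2/(2·2k) = (1/2)/k.
So |(k + 6)/(2k + 10) − (1/2)| < eps whenever k > (1/2)/eps.
Take N = (1/2)/eps. If k > N then |(k + 6)/(2k + 10) − (1/2)| ≤ (1/2)/k < eps.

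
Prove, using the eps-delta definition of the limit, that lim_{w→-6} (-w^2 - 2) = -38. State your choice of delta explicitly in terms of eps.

delta = min(2, eps/14)

Suppose eps > 0. We want delta > 0 such that 0 < |w + 6| < delta implies |(-w^2 - 2) + 38| < eps.
(-w^2 - 2) + 38 = -w^2 + 36 = (w + 6)(-w + 6).
So |(-w^2 - 2) + 38| = |w + 6|·|-w + 6|.
Assume first that |w + 6| < 2, so |w| < 8. Then |-w + 6| ≤ 8 + 6 = 14.
Hence |(-w^2 - 2) + 38| ≤ 14|w + 6| < eps provided |w + 6| < eps/14.
Take delta = min(2, eps/14). Then 0 < |w + 6| < delta gives both |w + 6| < 2 and |w + 6| < eps/14, so |(-w^2 - 2) + 38| < eps.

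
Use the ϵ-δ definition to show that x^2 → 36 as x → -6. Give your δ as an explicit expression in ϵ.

Let ϵ > 0 be given. We seek δ > 0 with 0 < |x + 6| < δ ⇒ |x^2 − 36| < ϵ.
Factor: x^2 − 36 = (x + 6)(x - 6), so |x^2 − 36| = |x + 6|·|x - 6|.
Restrict δ ≤ 1. Then |x + 6| < 1 gives |x| < 7, so by the triangle inequality |x - 6| ≤ 7 + 6 = 13.
Hence |x^2 − 36| ≤ 13|x + 6|, which is < ϵ once |x + 6| < ϵ/13.
Take δ = min(1, ϵ/13). If 0 < |x + 6| < δ then both bounds hold and |x^2 − 36| ≤ 13|x + 6| < 13·(ϵ/13) = ϵ.

δ = min(1, ϵ/13)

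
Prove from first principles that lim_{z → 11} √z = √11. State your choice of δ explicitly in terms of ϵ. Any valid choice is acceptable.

δ = min(11, √11·ϵ)

Suppose ϵ > 0. We want δ > 0 such that 0 < |z − 11| < δ implies |√z − √11| < ϵ.
Multiplying by the conjugate, |√z − √11| = |z − 11|/(√z + √11).
Restrict δ ≤ 11 so that |z − 11| < 11 forces z > 0, and then √z + √11 > √11.
Hence |√z − √11| < |z − 11|/√11, which is < ϵ once |z − 11| < √11·ϵ.
Take δ = min(11, √11·ϵ). If 0 < |z − 11| < δ then z > 0 and |√z − √11| < |z − 11|/√11 < ϵ.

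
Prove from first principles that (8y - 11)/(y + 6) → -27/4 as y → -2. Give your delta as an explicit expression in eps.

Let eps > 0. We want delta > 0 with 0 < |y + 2| < delta ⇒ |(8y - 11)/(y + 6) + 27/4| < eps.
Combining over a common denominator, (8y - 11)/(y + 6) + 27/4 = [(8y - 11)·4 − (-27)·(y + 6)] / [4·(y + 6)] = 59(y + 2) / (4(y + 6)).
So |(8y - 11)/(y + 6) + 27/4| = 59|y + 2| / (4·|y + 6|).
Restrict delta ≤ 2. Then |y + 2| < 2 gives |y + 6| = |(y + 2) + 4| ≥ 4 − 2 = 2.
Hence |(8y - 11)/(y + 6) + 27/4| < 59|y + 2|/(4·2) = (59/8)|y + 2|, which is < eps once |y + 2| < (8/59)eps.
Take delta = min(2, (8/59)eps). Then 0 < |y + 2| < delta forces both bounds, so |(8y - 11)/(y + 6) + 27/4| < eps.

delta = min(2, (8/59)eps)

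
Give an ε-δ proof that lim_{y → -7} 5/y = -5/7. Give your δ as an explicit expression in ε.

δ = min(7/2, (49/10)ε)

Fix ε > 0. We seek δ > 0 such that 0 < |y + 7| < δ implies |5/y + 5/7| < ε.
|5/y + 5/7| = 5·|-7 − y|/(7·|y|) = 5|y + 7|/(7|y|).
Restrict δ ≤ 7/2. Then |y + 7| < 7/2 gives |y| > 7/2, so 7|y| > 49/2.
Then |5/y + 5/7| < 5|y + 7|/(49/2), which is < ε when |y + 7| < (49/10)ε.
Take δ = min(7/2, (49/10)ε). Then 0 < |y + 7| < δ gives both |y + 7| < 7/2 and |y + 7| < (49/10)ε, so |5/y + 5/7| < ε.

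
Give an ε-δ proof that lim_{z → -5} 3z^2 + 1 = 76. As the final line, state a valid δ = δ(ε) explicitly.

Let ε > 0 be given. We want δ > 0 such that 0 < |z + 5| < δ implies |(3z^2 + 1) − 76| < ε.
(3z^2 + 1) − 76 = 3z^2 - 75 = (z + 5)(3z - 15).
So |(3z^2 + 1) − 76| = |z + 5|·|3z - 15|.
Assume first that |z + 5| < 2, so |z| < 7. Then |3z - 15| ≤ 3·7 + 15 = 36.
Hence |(3z^2 + 1) − 76| ≤ 36|z + 5| < ε provided |z + 5| < ε/36.
Take δ = min(2, ε/36). Then 0 < |z + 5| < δ gives both |z + 5| < 2 and |z + 5| < ε/36, so |(3z^2 + 1) − 76| < ε.

δ = min(2, ε/36)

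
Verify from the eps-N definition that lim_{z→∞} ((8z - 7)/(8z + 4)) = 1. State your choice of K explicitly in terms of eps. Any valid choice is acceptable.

Let eps > 0. We seek K > 0 such that z > K implies |(8z - 7)/(8z + 4) − 1| < eps.
(8z - 7)/(8z + 4) − 1 = (8(8z - 7) − 8(8z + 4)) / (8(8z + 4)) = -88/(8(8z + 4)).
For z > 0 we have 8z + 4 > 8z, so |(8z - 7)/(8z + 4) − 1| = 88/(8(8z + 4)) < 88/(8·8z) = (11/8)/z.
Thus |(8z - 7)/(8z + 4) − 1| < eps whenever z > (11/8)/eps.
Take K = (11/8)/eps. If z > K then |(8z - 7)/(8z + 4) − 1| < (11/8)/z < eps.

K = (11/8)/eps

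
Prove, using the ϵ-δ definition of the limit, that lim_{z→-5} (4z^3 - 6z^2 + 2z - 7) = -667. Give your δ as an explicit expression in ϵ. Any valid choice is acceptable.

δ = min(1, ϵ/432)

Let ϵ > 0 be given. We want δ > 0 such that 0 < |z + 5| < δ implies |(4z^3 - 6z^2 + 2z - 7) + 667| < ϵ.
(4z^3 - 6z^2 + 2z - 7) + 667 = 4z^3 - 6z^2 + 2z + 660 = (z + 5)(4z^2 - 26z + 132).
So |(4z^3 - 6z^2 + 2z - 7) + 667| = |z + 5|·|4z^2 - 26z + 132|.
Require δ ≤ 1. Then |z + 5| < 1 gives |z| < 6, and by the triangle inequality |4z^2 - 26z + 132| ≤ 4·6^2 + 26·6 + 132 = 432.
Hence |(4z^3 - 6z^2 + 2z - 7) + 667| ≤ 432|z + 5| < ϵ provided |z + 5| < ϵ/432.
Take δ = min(1, ϵ/432). Then 0 < |z + 5| < δ gives both |z + 5| < 1 and |z + 5| < ϵ/432, so |(4z^3 - 6z^2 + 2z - 7) + 667| < ϵ.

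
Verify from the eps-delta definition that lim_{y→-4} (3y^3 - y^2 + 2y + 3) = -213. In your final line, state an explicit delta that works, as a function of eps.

Suppose eps > 0. We want delta > 0 such that 0 < |y + 4| < delta implies |(3y^3 - y^2 + 2y + 3) + 213| < eps.
(3y^3 - y^2 + 2y + 3) + 213 = 3y^3 - y^2 + 2y + 216 = (y + 4)(3y^2 - 13y + 54).
So |(3y^3 - y^2 + 2y + 3) + 213| = |y + 4|·|3y^2 - 13y + 54|.
Require delta ≤ 1. Then |y + 4| < 1 gives |y| < 5, and by the triangle inequality |3y^2 - 13y + 54| ≤ 3·5^2 + 13·5 + 54 = 194.
Hence |(3y^3 - y^2 + 2y + 3) + 213| ≤ 194|y + 4| < eps provided |y + 4| < eps/194.
Take delta = min(1, eps/194). Then 0 < |y + 4| < delta gives both |y + 4| < 1 and |y + 4| < eps/194, so |(3y^3 - y^2 + 2y + 3) + 213| < eps.

delta = min(1, eps/194)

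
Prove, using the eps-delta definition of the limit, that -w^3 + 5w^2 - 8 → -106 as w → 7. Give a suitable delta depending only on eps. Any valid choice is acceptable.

delta = min(2, eps/113)

Let eps > 0. We want delta > 0 such that 0 < |w − 7| < delta implies |(-w^3 + 5w^2 - 8) + 106| < eps.
(-w^3 + 5w^2 - 8) + 106 = -w^3 + 5w^2 + 98 = (w − 7)(-w^2 - 2w - 14).
So |(-w^3 + 5w^2 - 8) + 106| = |w − 7|·|-w^2 - 2w - 14|.
Require delta ≤ 2. Then |w − 7| < 2 gives |w| < 9, and by the triangle inequality |-w^2 - 2w - 14| ≤ 9^2 + 2·9 + 14 = 113.
Hence |(-w^3 + 5w^2 - 8) + 106| ≤ 113|w − 7| < eps provided |w − 7| < eps/113.
Choosing delta = min(2, eps/113) ensures both conditions, hence |(-w^3 + 5w^2 - 8) + 106| < eps.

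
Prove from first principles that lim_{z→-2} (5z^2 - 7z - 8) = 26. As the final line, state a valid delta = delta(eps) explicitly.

delta = min(2, eps/37)

Suppose eps > 0. We want delta > 0 such that 0 < |z + 2| < delta implies |(5z^2 - 7z - 8) − 26| < eps.
(5z^2 - 7z - 8) − 26 = 5z^2 - 7z - 34 = (z + 2)(5z - 17).
So |(5z^2 - 7z - 8) − 26| = |z + 2|·|5z - 17|.
Assume first that |z + 2| < 2, so |z| < 4. Then |5z - 17| ≤ 5·4 + 17 = 37.
Hence |(5z^2 - 7z - 8) − 26| ≤ 37|z + 2| < eps provided |z + 2| < eps/37.
Take delta = min(2, eps/37). Then 0 < |z + 2| < delta gives both |z + 2| < 2 and |z + 2| < eps/37, so |(5z^2 - 7z - 8) − 26| < eps.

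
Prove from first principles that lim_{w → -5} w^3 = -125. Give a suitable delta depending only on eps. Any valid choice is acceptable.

delta = min(1, eps/91)

Suppose eps > 0. We seek delta > 0 with 0 < |w + 5| < delta ⇒ |w^3 + 125| < eps.
Factor: w^3 + 125 = (w + 5)(w^2 - 5w + 25), so |w^3 + 125| = |w + 5|·|w^2 - 5w + 25|.
Restrict delta ≤ 1. Then |w + 5| < 1 gives |w| < 6, so by the triangle inequality |w^2 - 5w + 25| ≤ 6^2 + 5·6 + 25 = 91.
Hence |w^3 + 125| ≤ 91|w + 5|, which is < eps once |w + 5| < eps/91.
Take delta = min(1, eps/91). If 0 < |w + 5| < delta then both bounds hold and |w^3 + 125| ≤ 91|w + 5| < 91·(eps/91) = eps.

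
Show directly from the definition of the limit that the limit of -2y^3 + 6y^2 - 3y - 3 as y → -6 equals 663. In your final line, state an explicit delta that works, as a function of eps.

Fix eps > 0. We want delta > 0 such that 0 < |y + 6| < delta implies |(-2y^3 + 6y^2 - 3y - 3) − 663| < eps.
(-2y^3 + 6y^2 - 3y - 3) − 663 = -2y^3 + 6y^2 - 3y - 666 = (y + 6)(-2y^2 + 18y - 111).
So |(-2y^3 + 6y^2 - 3y - 3) − 663| = |y + 6|·|-2y^2 + 18y - 111|.
Assume first that |y + 6| < 2, so |y| < 8. Then |-2y^2 + 18y - 111| ≤ 2·8^2 + 18·8 + 111 = 383.
Hence |(-2y^3 + 6y^2 - 3y - 3) − 663| ≤ 383|y + 6| < eps provided |y + 6| < eps/383.
Take delta = min(2, eps/383). Then 0 < |y + 6| < delta gives both |y + 6| < 2 and |y + 6| < eps/383, so |(-2y^3 + 6y^2 - 3y - 3) − 663| < eps.

delta = min(2, eps/383)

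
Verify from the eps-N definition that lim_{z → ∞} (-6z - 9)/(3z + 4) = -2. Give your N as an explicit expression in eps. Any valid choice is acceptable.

N = (1/3)/eps

Let eps > 0. We seek N > 0 such that z > N implies |(-6z - 9)/(3z + 4) + 2| < eps.
(-6z - 9)/(3z + 4) + 2 = (3(-6z - 9) − (-6)(3z + 4)) / (3(3z + 4)) = -3/(3(3z + 4)).
For z > 0 we have 3z + 4 > 3z, so |(-6z - 9)/(3z + 4) + 2| = 3/(3(3z + 4)) < 3/(3·3z) = (1/3)/z.
Thus |(-6z - 9)/(3z + 4) + 2| < eps whenever z > (1/3)/eps.
Take N = (1/3)/eps. If z > N then |(-6z - 9)/(3z + 4) + 2| < (1/3)/z < eps.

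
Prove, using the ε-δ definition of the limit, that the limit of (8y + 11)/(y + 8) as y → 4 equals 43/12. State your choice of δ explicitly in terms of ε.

δ = min(6, (72/53)ε)

Let ε > 0. We want δ > 0 with 0 < |y − 4| < δ ⇒ |(8y + 11)/(y + 8) − (43/12)| < ε.
Combining over a common denominator, (8y + 11)/(y + 8) − (43/12) = [(8y + 11)·12 − 43·(y + 8)] / [12·(y + 8)] = 53(y − 4) / (12(y + 8)).
So |(8y + 11)/(y + 8) − (43/12)| = 53|y − 4| / (12·|y + 8|).
Require δ ≤ 6, so |y + 8| ≥ |12| − |y − 4| > 12 − 6 = 6.
Hence |(8y + 11)/(y + 8) − (43/12)| < 53|y − 4|/(12·6) = (53/72)|y − 4|, which is < ε once |y − 4| < (72/53)ε.
Take δ = min(6, (72/53)ε). Then 0 < |y − 4| < δ forces both bounds, so |(8y + 11)/(y + 8) − (43/12)| < ε.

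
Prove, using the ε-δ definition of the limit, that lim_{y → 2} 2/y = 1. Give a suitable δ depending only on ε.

Suppose ε > 0. We seek δ > 0 such that 0 < |y − 2| < δ implies |2/y − 1| < ε.
|2/y − 1| = 2·|2 − y|/(2·|y|) = 2|y − 2|/(2|y|).
Restrict δ ≤ 1. Then |y − 2| < 1 gives |y| > 1, so 2|y| > 2.
Then |2/y − 1| < 2|y − 2|/2, which is < ε when |y − 2| < ε.
Take δ = min(1, ε). Then 0 < |y − 2| < δ gives both |y − 2| < 1 and |y − 2| < ε, so |2/y − 1| < ε.

δ = min(1, ε)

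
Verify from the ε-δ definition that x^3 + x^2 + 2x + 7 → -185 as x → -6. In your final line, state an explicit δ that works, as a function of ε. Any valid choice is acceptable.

δ = min(1, ε/116)

Suppose ε > 0. We want δ > 0 such that 0 < |x + 6| < δ implies |(x^3 + x^2 + 2x + 7) + 185| < ε.
(x^3 + x^2 + 2x + 7) + 185 = x^3 + x^2 + 2x + 192 = (x + 6)(x^2 - 5x + 32).
So |(x^3 + x^2 + 2x + 7) + 185| = |x + 6|·|x^2 - 5x + 32|.
Require δ ≤ 1. Then |x + 6| < 1 gives |x| < 7, and by the triangle inequality |x^2 - 5x + 32| ≤ 7^2 + 5·7 + 32 = 116.
Hence |(x^3 + x^2 + 2x + 7) + 185| ≤ 116|x + 6| < ε provided |x + 6| < ε/116.
Choosing δ = min(1, ε/116) ensures both conditions, hence |(x^3 + x^2 + 2x + 7) + 185| < ε.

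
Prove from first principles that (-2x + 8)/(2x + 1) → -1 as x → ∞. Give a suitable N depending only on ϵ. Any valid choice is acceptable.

Let ϵ > 0 be given. We seek N > 0 such that x > N implies |(-2x + 8)/(2x + 1) + 1| < ϵ.
(-2x + 8)/(2x + 1) + 1 = (2(-2x + 8) − (-2)(2x + 1)) / (2(2x + 1)) = 18/(2(2x + 1)).
For x > 0 we have 2x + 1 > 2x, so |(-2x + 8)/(2x + 1) + 1| = 18/(2(2x + 1)) < 18/(2·2x) = (9/2)/x.
Thus |(-2x + 8)/(2x + 1) + 1| < ϵ whenever x > (9/2)/ϵ.
Take N = (9/2)/ϵ. If x > N then |(-2x + 8)/(2x + 1) + 1| < (9/2)/x < ϵ.

N = (9/2)/ϵ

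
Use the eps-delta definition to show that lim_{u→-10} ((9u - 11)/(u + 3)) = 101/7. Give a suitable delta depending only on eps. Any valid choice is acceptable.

delta = min(7/2, (49/76)eps)

Fix eps > 0. We want delta > 0 with 0 < |u + 10| < delta ⇒ |(9u - 11)/(u + 3) − (101/7)| < eps.
Combining over a common denominator, (9u - 11)/(u + 3) − (101/7) = [(9u - 11)·(-7) − (-101)·(u + 3)] / [(-7)·(u + 3)] = 38(u + 10) / ((-7)(u + 3)).
So |(9u - 11)/(u + 3) − (101/7)| = 38|u + 10| / (7·|u + 3|).
Require delta ≤ 7/2, so |u + 3| ≥ |-7| − |u + 10| > 7 − 7/2 = 7/2.
Hence |(9u - 11)/(u + 3) − (101/7)| < 38|u + 10|/(7·(7/2)) = (76/49)|u + 10|, which is < eps once |u + 10| < (49/76)eps.
Take delta = min(7/2, (49/76)eps). Then 0 < |u + 10| < delta forces both bounds, so |(9u - 11)/(u + 3) − (101/7)| < eps.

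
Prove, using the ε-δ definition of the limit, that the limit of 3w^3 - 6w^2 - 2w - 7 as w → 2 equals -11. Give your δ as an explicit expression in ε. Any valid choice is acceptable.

δ = min(1, ε/29)

Suppose ε > 0. We want δ > 0 such that 0 < |w − 2| < δ implies |(3w^3 - 6w^2 - 2w - 7) + 11| < ε.
(3w^3 - 6w^2 - 2w - 7) + 11 = 3w^3 - 6w^2 - 2w + 4 = (w − 2)(3w^2 - 2).
So |(3w^3 - 6w^2 - 2w - 7) + 11| = |w − 2|·|3w^2 - 2|.
Require δ ≤ 1. Then |w − 2| < 1 gives |w| < 3, and by the triangle inequality |3w^2 - 2| ≤ 3·3^2 + 2 = 29.
Hence |(3w^3 - 6w^2 - 2w - 7) + 11| ≤ 29|w − 2| < ε provided |w − 2| < ε/29.
Take δ = min(1, ε/29). Then 0 < |w − 2| < δ gives both |w − 2| < 1 and |w − 2| < ε/29, so |(3w^3 - 6w^2 - 2w - 7) + 11| < ε.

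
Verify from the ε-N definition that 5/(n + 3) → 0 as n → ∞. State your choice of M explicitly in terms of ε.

M = 5/ε

Fix ε > 0. For n ≥ 1, |5/(n + 3) − 0| = 5/(n + 3) ≤ 5/n.
We need 5/n < ε, i.e. n > 5/ε.
Take M = 5/ε. If n > M then |5/(n + 3)| ≤ 5/n < ε.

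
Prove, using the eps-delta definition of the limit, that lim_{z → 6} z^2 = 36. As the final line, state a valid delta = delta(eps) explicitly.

Suppose eps > 0. We seek delta > 0 with 0 < |z − 6| < delta ⇒ |z^2 − 36| < eps.
Factor: z^2 − 36 = (z − 6)(z + 6), so |z^2 − 36| = |z − 6|·|z + 6|.
Restrict delta ≤ 2. Then |z − 6| < 2 gives |z| < 8, so by the triangle inequality |z + 6| ≤ 8 + 6 = 14.
Hence |z^2 − 36| ≤ 14|z − 6|, which is < eps once |z − 6| < eps/14.
Take delta = min(2, eps/14). If 0 < |z − 6| < delta then both bounds hold and |z^2 − 36| ≤ 14|z − 6| < 14·(eps/14) = eps.

delta = min(2, eps/14)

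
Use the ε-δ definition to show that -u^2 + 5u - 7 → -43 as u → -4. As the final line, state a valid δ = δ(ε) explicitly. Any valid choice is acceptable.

δ = min(1, ε/14)

Suppose ε > 0. We want δ > 0 such that 0 < |u + 4| < δ implies |(-u^2 + 5u - 7) + 43| < ε.
(-u^2 + 5u - 7) + 43 = -u^2 + 5u + 36 = (u + 4)(-u + 9).
So |(-u^2 + 5u - 7) + 43| = |u + 4|·|-u + 9|.
Assume first that |u + 4| < 1, so |u| < 5. Then |-u + 9| ≤ 5 + 9 = 14.
Hence |(-u^2 + 5u - 7) + 43| ≤ 14|u + 4| < ε provided |u + 4| < ε/14.
Choosing δ = min(1, ε/14) ensures both conditions, hence |(-u^2 + 5u - 7) + 43| < ε.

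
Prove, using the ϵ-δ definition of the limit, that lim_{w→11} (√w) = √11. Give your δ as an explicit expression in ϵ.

δ = min(11, √11·ϵ)

Let ϵ > 0. We want δ > 0 such that 0 < |w − 11| < δ implies |√w − √11| < ϵ.
Rationalise: √w − √11 = (w − 11)/(√w + √11), so |√w − √11| = |w − 11|/(√w + √11).
Restrict δ ≤ 11 so that |w − 11| < 11 forces w > 0, and then √w + √11 > √11.
Hence |√w − √11| < |w − 11|/√11, which is < ϵ once |w − 11| < √11·ϵ.
Take δ = min(11, √11·ϵ). If 0 < |w − 11| < δ then w > 0 and |√w − √11| < |w − 11|/√11 < ϵ.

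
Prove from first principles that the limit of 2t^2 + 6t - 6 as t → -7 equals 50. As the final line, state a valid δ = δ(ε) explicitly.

δ = min(2, ε/26)

Suppose ε > 0. We want δ > 0 such that 0 < |t + 7| < δ implies |(2t^2 + 6t - 6) − 50| < ε.
(2t^2 + 6t - 6) − 50 = 2t^2 + 6t - 56 = (t + 7)(2t - 8).
So |(2t^2 + 6t - 6) − 50| = |t + 7|·|2t - 8|.
Assume first that |t + 7| < 2, so |t| < 9. Then |2t - 8| ≤ 2·9 + 8 = 26.
Hence |(2t^2 + 6t - 6) − 50| ≤ 26|t + 7| < ε provided |t + 7| < ε/26.
Take δ = min(2, ε/26). Then 0 < |t + 7| < δ gives both |t + 7| < 2 and |t + 7| < ε/26, so |(2t^2 + 6t - 6) − 50| < ε.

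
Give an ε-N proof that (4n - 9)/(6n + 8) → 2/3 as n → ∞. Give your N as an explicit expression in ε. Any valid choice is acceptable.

Let ε > 0. For n ≥ 1, |(4n - 9)/(6n + 8) − (2/3)| = |-86|/(6(6n + 8)) = 86/(6(6n + 8)).
Since 6n + 8 ≥ 6n for n ≥ 1, this is ≤ 86/(6·6n) = (43/18)/n.
So |(4n - 9)/(6n + 8) − (2/3)| < ε whenever n > (43/18)/ε.
Take N = (43/18)/ε. If n > N then |(4n - 9)/(6n + 8) − (2/3)| ≤ (43/18)/n < ε.

N = (43/18)/ε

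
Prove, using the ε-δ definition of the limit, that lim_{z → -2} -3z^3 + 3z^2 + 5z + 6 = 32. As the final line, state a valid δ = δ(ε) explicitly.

δ = min(1, ε/67)

Fix ε > 0. We want δ > 0 such that 0 < |z + 2| < δ implies |(-3z^3 + 3z^2 + 5z + 6) − 32| < ε.
(-3z^3 + 3z^2 + 5z + 6) − 32 = -3z^3 + 3z^2 + 5z - 26 = (z + 2)(-3z^2 + 9z - 13).
So |(-3z^3 + 3z^2 + 5z + 6) − 32| = |z + 2|·|-3z^2 + 9z - 13|.
Assume first that |z + 2| < 1, so |z| < 3. Then |-3z^2 + 9z - 13| ≤ 3·3^2 + 9·3 + 13 = 67.
Hence |(-3z^3 + 3z^2 + 5z + 6) − 32| ≤ 67|z + 2| < ε provided |z + 2| < ε/67.
Choosing δ = min(1, ε/67) ensures both conditions, hence |(-3z^3 + 3z^2 + 5z + 6) − 32| < ε.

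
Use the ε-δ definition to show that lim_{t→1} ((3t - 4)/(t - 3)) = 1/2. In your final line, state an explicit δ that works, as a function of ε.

Suppose ε > 0. We want δ > 0 with 0 < |t − 1| < δ ⇒ |(3t - 4)/(t - 3) − (1/2)| < ε.
Combining over a common denominator, (3t - 4)/(t - 3) − (1/2) = [(3t - 4)·(-2) − (-1)·(t - 3)] / [(-2)·(t - 3)] = -5(t − 1) / ((-2)(t - 3)).
So |(3t - 4)/(t - 3) − (1/2)| = 5|t − 1| / (2·|t − 3|).
Require δ ≤ 1, so |t − 3| ≥ |-2| − |t − 1| > 2 − 1 = 1.
Hence |(3t - 4)/(t - 3) − (1/2)| < 5|t − 1|/(2·1) = (5/2)|t − 1|, which is < ε once |t − 1| < (2/5)ε.
Take δ = min(1, (2/5)ε). Then 0 < |t − 1| < δ forces both bounds, so |(3t - 4)/(t - 3) − (1/2)| < ε.

δ = min(1, (2/5)ε)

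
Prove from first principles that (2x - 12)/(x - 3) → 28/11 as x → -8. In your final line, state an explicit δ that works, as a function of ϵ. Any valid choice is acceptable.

δ = min(11/2, (121/12)ϵ)

Let ϵ > 0. We want δ > 0 with 0 < |x + 8| < δ ⇒ |(2x - 12)/(x - 3) − (28/11)| < ϵ.
Combining over a common denominator, (2x - 12)/(x - 3) − (28/11) = [(2x - 12)·(-11) − (-28)·(x - 3)] / [(-11)·(x - 3)] = 6(x + 8) / ((-11)(x - 3)).
So |(2x - 12)/(x - 3) − (28/11)| = 6|x + 8| / (11·|x − 3|).
Require δ ≤ 11/2, so |x − 3| ≥ |-11| − |x + 8| > 11 − 11/2 = 11/2.
Hence |(2x - 12)/(x - 3) − (28/11)| < 6|x + 8|/(11·(11/2)) = (12/121)|x + 8|, which is < ϵ once |x + 8| < (121/12)ϵ.
Take δ = min(11/2, (121/12)ϵ). Then 0 < |x + 8| < δ forces both bounds, so |(2x - 12)/(x - 3) − (28/11)| < ϵ.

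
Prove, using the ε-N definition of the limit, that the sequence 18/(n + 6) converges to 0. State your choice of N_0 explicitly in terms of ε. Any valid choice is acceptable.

N_0 = 18/ε

Let ε > 0. For n ≥ 1, |18/(n + 6) − 0| = 18/(n + 6) ≤ 18/n.
We need 18/n < ε, i.e. n > 18/ε.
Take N_0 = 18/ε. If n > N_0 then |18/(n + 6)| ≤ 18/n < ε.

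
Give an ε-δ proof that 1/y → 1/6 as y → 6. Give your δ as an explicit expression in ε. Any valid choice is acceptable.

Let ε > 0 be given. We seek δ > 0 such that 0 < |y − 6| < δ implies |1/y − (1/6)| < ε.
|1/y − (1/6)| = |6 − y|/(6·|y|) = |y − 6|/(6|y|).
Restrict δ ≤ 3. Then |y − 6| < 3 gives |y| > 3, so 6|y| > 18.
Then |1/y − (1/6)| < |y − 6|/18, which is < ε when |y − 6| < 18ε.
Take δ = min(3, 18ε). Then 0 < |y − 6| < δ gives both |y − 6| < 3 and |y − 6| < 18ε, so |1/y − (1/6)| < ε.

δ = min(3, 18ε)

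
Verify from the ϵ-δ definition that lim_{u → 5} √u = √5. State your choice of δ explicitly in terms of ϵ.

Let ϵ > 0 be given. We want δ > 0 such that 0 < |u − 5| < δ implies |√u − √5| < ϵ.
Multiplying by the conjugate, |√u − √5| = |u − 5|/(√u + √5).
Restrict δ ≤ 5 so that |u − 5| < 5 forces u > 0, and then √u + √5 > √5.
Hence |√u − √5| < |u − 5|/√5, which is < ϵ once |u − 5| < √5·ϵ.
Take δ = min(5, √5·ϵ). If 0 < |u − 5| < δ then u > 0 and |√u − √5| < |u − 5|/√5 < ϵ.

δ = min(5, √5·ϵ)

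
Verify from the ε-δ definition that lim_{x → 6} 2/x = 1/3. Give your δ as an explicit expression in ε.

Let ε > 0. We seek δ > 0 such that 0 < |x − 6| < δ implies |2/x − (1/3)| < ε.
|2/x − (1/3)| = 2·|6 − x|/(6·|x|) = 2|x − 6|/(6|x|).
Require δ ≤ 3 so that |x| > 6 − 3 = 3, hence 6|x| > 18.
Then |2/x − (1/3)| < 2|x − 6|/18, which is < ε when |x − 6| < 9ε.
Take δ = min(3, 9ε). Then 0 < |x − 6| < δ gives both |x − 6| < 3 and |x − 6| < 9ε, so |2/x − (1/3)| < ε.

δ = min(3, 9ε)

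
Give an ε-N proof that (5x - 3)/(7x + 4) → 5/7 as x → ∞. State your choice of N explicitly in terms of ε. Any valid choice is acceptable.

Let ε > 0. We seek N > 0 such that x > N implies |(5x - 3)/(7x + 4) − (5/7)| < ε.
(5x - 3)/(7x + 4) − (5/7) = (7(5x - 3) − 5(7x + 4)) / (7(7x + 4)) = -41/(7(7x + 4)).
For x > 0 we have 7x + 4 > 7x, so |(5x - 3)/(7x + 4) − (5/7)| = 41/(7(7x + 4)) < 41/(7·7x) = (41/49)/x.
Thus |(5x - 3)/(7x + 4) − (5/7)| < ε whenever x > (41/49)/ε.
Take N = (41/49)/ε. If x > N then |(5x - 3)/(7x + 4) − (5/7)| < (41/49)/x < ε.

N = (41/49)/ε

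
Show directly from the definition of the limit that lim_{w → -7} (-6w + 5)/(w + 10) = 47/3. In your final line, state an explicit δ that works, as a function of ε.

δ = min(3/2, (9/130)ε)

Suppose ε > 0. We want δ > 0 with 0 < |w + 7| < δ ⇒ |(-6w + 5)/(w + 10) − (47/3)| < ε.
Combining over a common denominator, (-6w + 5)/(w + 10) − (47/3) = [(-6w + 5)·3 − 47·(w + 10)] / [3·(w + 10)] = -65(w + 7) / (3(w + 10)).
So |(-6w + 5)/(w + 10) − (47/3)| = 65|w + 7| / (3·|w + 10|).
Require δ ≤ 3/2, so |w + 10| ≥ |3| − |w + 7| > 3 − 3/2 = 3/2.
Hence |(-6w + 5)/(w + 10) − (47/3)| < 65|w + 7|/(3·(3/2)) = (130/9)|w + 7|, which is < ε once |w + 7| < (9/130)ε.
Take δ = min(3/2, (9/130)ε). Then 0 < |w + 7| < δ forces both bounds, so |(-6w + 5)/(w + 10) − (47/3)| < ε.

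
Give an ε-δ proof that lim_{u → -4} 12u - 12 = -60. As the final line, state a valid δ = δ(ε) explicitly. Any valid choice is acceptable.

Suppose ε > 0. We need δ > 0 so that 0 < |u + 4| < δ implies |(12u - 12) + 60| < ε.
|(12u - 12) + 60| = |12u + 48| = 12|u + 4|.
Thus it suffices that |u + 4| < ε/12.
Choosing δ = ε/12 gives |(12u - 12) + 60| = 12|u + 4| < ε whenever |u + 4| < δ.

δ = ε/12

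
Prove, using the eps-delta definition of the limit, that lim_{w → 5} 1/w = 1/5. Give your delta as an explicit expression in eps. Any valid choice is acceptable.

Let eps > 0. We seek delta > 0 such that 0 < |w − 5| < delta implies |1/w − (1/5)| < eps.
|1/w − (1/5)| = |5 − w|/(5·|w|) = |w − 5|/(5|w|).
Restrict delta ≤ 5/2. Then |w − 5| < 5/2 gives |w| > 5/2, so 5|w| > 25/2.
Then |1/w − (1/5)| < |w − 5|/(25/2), which is < eps when |w − 5| < (25/2)eps.
Take delta = min(5/2, (25/2)eps). Then 0 < |w − 5| < delta gives both |w − 5| < 5/2 and |w − 5| < (25/2)eps, so |1/w − (1/5)| < eps.

delta = min(5/2, (25/2)eps)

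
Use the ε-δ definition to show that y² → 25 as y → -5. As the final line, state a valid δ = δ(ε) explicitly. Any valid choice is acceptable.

Fix ε > 0. We seek δ > 0 with 0 < |y + 5| < δ ⇒ |y² − 25| < ε.
Factor: y² − 25 = (y + 5)(y - 5), so |y² − 25| = |y + 5|·|y - 5|.
Impose δ ≤ 1 so that |y| < 6; then |y - 5| ≤ 11.
Hence |y² − 25| ≤ 11|y + 5|, which is < ε once |y + 5| < ε/11.
Take δ = min(1, ε/11). If 0 < |y + 5| < δ then both bounds hold and |y² − 25| ≤ 11|y + 5| < 11·(ε/11) = ε.

δ = min(1, ε/11)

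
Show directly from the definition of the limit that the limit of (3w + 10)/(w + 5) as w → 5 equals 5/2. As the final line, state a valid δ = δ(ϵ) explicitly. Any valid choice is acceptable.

Suppose ϵ > 0. We want δ > 0 with 0 < |w − 5| < δ ⇒ |(3w + 10)/(w + 5) − (5/2)| < ϵ.
Combining over a common denominator, (3w + 10)/(w + 5) − (5/2) = [(3w + 10)·10 − 25·(w + 5)] / [10·(w + 5)] = 5(w − 5) / (10(w + 5)).
So |(3w + 10)/(w + 5) − (5/2)| = 5|w − 5| / (10·|w + 5|).
Require δ ≤ 5, so |w + 5| ≥ |10| − |w − 5| > 10 − 5 = 5.
Hence |(3w + 10)/(w + 5) − (5/2)| < 5|w − 5|/(10·5) = (1/10)|w − 5|, which is < ϵ once |w − 5| < 10ϵ.
Take δ = min(5, 10ϵ). Then 0 < |w − 5| < δ forces both bounds, so |(3w + 10)/(w + 5) − (5/2)| < ϵ.

δ = min(5, 10ϵ)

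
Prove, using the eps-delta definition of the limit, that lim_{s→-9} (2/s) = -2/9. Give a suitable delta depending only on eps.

Suppose eps > 0. We seek delta > 0 such that 0 < |s + 9| < delta implies |2/s + 2/9| < eps.
|2/s + 2/9| = 2·|-9 − s|/(9·|s|) = 2|s + 9|/(9|s|).
Restrict delta ≤ 9/2. Then |s + 9| < 9/2 gives |s| > 9/2, so 9|s| > 81/2.
Then |2/s + 2/9| < 2|s + 9|/(81/2), which is < eps when |s + 9| < (81/4)eps.
Take delta = min(9/2, (81/4)eps). Then 0 < |s + 9| < delta gives both |s + 9| < 9/2 and |s + 9| < (81/4)eps, so |2/s + 2/9| < eps.

delta = min(9/2, (81/4)eps)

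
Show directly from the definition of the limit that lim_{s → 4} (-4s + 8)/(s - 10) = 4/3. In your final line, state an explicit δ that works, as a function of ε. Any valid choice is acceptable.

δ = min(3, (9/16)ε)

Let ε > 0 be given. We want δ > 0 with 0 < |s − 4| < δ ⇒ |(-4s + 8)/(s - 10) − (4/3)| < ε.
Combining over a common denominator, (-4s + 8)/(s - 10) − (4/3) = [(-4s + 8)·(-6) − (-8)·(s - 10)] / [(-6)·(s - 10)] = 32(s − 4) / ((-6)(s - 10)).
So |(-4s + 8)/(s - 10) − (4/3)| = 32|s − 4| / (6·|s − 10|).
Restrict δ ≤ 3. Then |s − 4| < 3 gives |s − 10| = |(s − 4) + (-6)| ≥ 6 − 3 = 3.
Hence |(-4s + 8)/(s - 10) − (4/3)| < 32|s − 4|/(6·3) = (16/9)|s − 4|, which is < ε once |s − 4| < (9/16)ε.
Take δ = min(3, (9/16)ε). Then 0 < |s − 4| < δ forces both bounds, so |(-4s + 8)/(s - 10) − (4/3)| < ε.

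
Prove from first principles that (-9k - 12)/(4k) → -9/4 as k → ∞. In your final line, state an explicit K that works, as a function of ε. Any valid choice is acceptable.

K = 3/ε

Suppose ε > 0. For k ≥ 1, |(-9k - 12)/(4k) + 9/4| = |-48|/(4(4k)) = 48/(4(4k)).
Since 4k ≥ 4k for k ≥ 1, this is ≤ 48/(4·4k) = 3/k.
So |(-9k - 12)/(4k) + 9/4| < ε whenever k > 3/ε.
Take K = 3/ε. If k > K then |(-9k - 12)/(4k) + 9/4| ≤ 3/k < ε.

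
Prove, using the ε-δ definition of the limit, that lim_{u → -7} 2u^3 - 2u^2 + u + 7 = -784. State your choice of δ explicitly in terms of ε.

Fix ε > 0. We want δ > 0 such that 0 < |u + 7| < δ implies |(2u^3 - 2u^2 + u + 7) + 784| < ε.
(2u^3 - 2u^2 + u + 7) + 784 = 2u^3 - 2u^2 + u + 791 = (u + 7)(2u^2 - 16u + 113).
So |(2u^3 - 2u^2 + u + 7) + 784| = |u + 7|·|2u^2 - 16u + 113|.
Require δ ≤ 1. Then |u + 7| < 1 gives |u| < 8, and by the triangle inequality |2u^2 - 16u + 113| ≤ 2·8^2 + 16·8 + 113 = 369.
Hence |(2u^3 - 2u^2 + u + 7) + 784| ≤ 369|u + 7| < ε provided |u + 7| < ε/369.
Take δ = min(1, ε/369). Then 0 < |u + 7| < δ gives both |u + 7| < 1 and |u + 7| < ε/369, so |(2u^3 - 2u^2 + u + 7) + 784| < ε.

δ = min(1, ε/369)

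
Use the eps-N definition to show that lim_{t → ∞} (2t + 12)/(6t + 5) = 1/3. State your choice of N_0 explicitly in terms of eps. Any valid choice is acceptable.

Let eps > 0. We seek N_0 > 0 such that t > N_0 implies |(2t + 12)/(6t + 5) − (1/3)| < eps.
(2t + 12)/(6t + 5) − (1/3) = (6(2t + 12) − 2(6t + 5)) / (6(6t + 5)) = 62/(6(6t + 5)).
For t > 0 we have 6t + 5 > 6t, so |(2t + 12)/(6t + 5) − (1/3)| = 62/(6(6t + 5)) < 62/(6·6t) = (31/18)/t.
Thus |(2t + 12)/(6t + 5) − (1/3)| < eps whenever t > (31/18)/eps.
Take N_0 = (31/18)/eps. If t > N_0 then |(2t + 12)/(6t + 5) − (1/3)| < (31/18)/t < eps.

N_0 = (31/18)/eps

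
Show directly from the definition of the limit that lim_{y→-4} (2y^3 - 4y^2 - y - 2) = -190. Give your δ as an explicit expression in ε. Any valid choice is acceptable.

Suppose ε > 0. We want δ > 0 such that 0 < |y + 4| < δ implies |(2y^3 - 4y^2 - y - 2) + 190| < ε.
(2y^3 - 4y^2 - y - 2) + 190 = 2y^3 - 4y^2 - y + 188 = (y + 4)(2y^2 - 12y + 47).
So |(2y^3 - 4y^2 - y - 2) + 190| = |y + 4|·|2y^2 - 12y + 47|.
Assume first that |y + 4| < 1, so |y| < 5. Then |2y^2 - 12y + 47| ≤ 2·5^2 + 12·5 + 47 = 157.
Hence |(2y^3 - 4y^2 - y - 2) + 190| ≤ 157|y + 4| < ε provided |y + 4| < ε/157.
Take δ = min(1, ε/157). Then 0 < |y + 4| < δ gives both |y + 4| < 1 and |y + 4| < ε/157, so |(2y^3 - 4y^2 - y - 2) + 190| < ε.

δ = min(1, ε/157)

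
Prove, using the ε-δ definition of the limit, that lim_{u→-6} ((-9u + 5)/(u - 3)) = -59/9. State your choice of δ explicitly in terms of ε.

δ = min(9/2, (81/44)ε)

Let ε > 0 be given. We want δ > 0 with 0 < |u + 6| < δ ⇒ |(-9u + 5)/(u - 3) + 59/9| < ε.
Combining over a common denominator, (-9u + 5)/(u - 3) + 59/9 = [(-9u + 5)·(-9) − 59·(u - 3)] / [(-9)·(u - 3)] = 22(u + 6) / ((-9)(u - 3)).
So |(-9u + 5)/(u - 3) + 59/9| = 22|u + 6| / (9·|u − 3|).
Require δ ≤ 9/2, so |u − 3| ≥ |-9| − |u + 6| > 9 − 9/2 = 9/2.
Hence |(-9u + 5)/(u - 3) + 59/9| < 22|u + 6|/(9·(9/2)) = (44/81)|u + 6|, which is < ε once |u + 6| < (81/44)ε.
Take δ = min(9/2, (81/44)ε). Then 0 < |u + 6| < δ forces both bounds, so |(-9u + 5)/(u - 3) + 59/9| < ε.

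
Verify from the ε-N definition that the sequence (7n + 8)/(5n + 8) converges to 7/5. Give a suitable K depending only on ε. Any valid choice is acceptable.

K = (16/25)/ε

Fix ε > 0. For n ≥ 1, |(7n + 8)/(5n + 8) − (7/5)| = |-16|/(5(5n + 8)) = 16/(5(5n + 8)).
Since 5n + 8 ≥ 5n for n ≥ 1, this is ≤ 16/(5·5n) = (16/25)/n.
So |(7n + 8)/(5n + 8) − (7/5)| < ε whenever n > (16/25)/ε.
Take K = (16/25)/ε. If n > K then |(7n + 8)/(5n + 8) − (7/5)| ≤ (16/25)/n < ε.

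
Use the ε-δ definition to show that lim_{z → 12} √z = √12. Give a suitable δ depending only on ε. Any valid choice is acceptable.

δ = min(12, √12·ε)

Fix ε > 0. We want δ > 0 such that 0 < |z − 12| < δ implies |√z − √12| < ε.
Rationalise: √z − √12 = (z − 12)/(√z + √12), so |√z − √12| = |z − 12|/(√z + √12).
Restrict δ ≤ 12 so that |z − 12| < 12 forces z > 0, and then √z + √12 > √12.
Hence |√z − √12| < |z − 12|/√12, which is < ε once |z − 12| < √12·ε.
Take δ = min(12, √12·ε). If 0 < |z − 12| < δ then z > 0 and |√z − √12| < |z − 12|/√12 < ε.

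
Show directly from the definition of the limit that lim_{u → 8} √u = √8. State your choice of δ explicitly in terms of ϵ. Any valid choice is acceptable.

δ = min(8, √8·ϵ)

Suppose ϵ > 0. We want δ > 0 such that 0 < |u − 8| < δ implies |√u − √8| < ϵ.
Multiplying by the conjugate, |√u − √8| = |u − 8|/(√u + √8).
Restrict δ ≤ 8 so that |u − 8| < 8 forces u > 0, and then √u + √8 > √8.
Hence |√u − √8| < |u − 8|/√8, which is < ϵ once |u − 8| < √8·ϵ.
Take δ = min(8, √8·ϵ). If 0 < |u − 8| < δ then u > 0 and |√u − √8| < |u − 8|/√8 < ϵ.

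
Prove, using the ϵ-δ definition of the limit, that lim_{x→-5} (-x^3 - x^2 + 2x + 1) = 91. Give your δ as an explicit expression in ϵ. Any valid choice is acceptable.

δ = min(1, ϵ/78)

Fix ϵ > 0. We want δ > 0 such that 0 < |x + 5| < δ implies |(-x^3 - x^2 + 2x + 1) − 91| < ϵ.
(-x^3 - x^2 + 2x + 1) − 91 = -x^3 - x^2 + 2x - 90 = (x + 5)(-x^2 + 4x - 18).
So |(-x^3 - x^2 + 2x + 1) − 91| = |x + 5|·|-x^2 + 4x - 18|.
Assume first that |x + 5| < 1, so |x| < 6. Then |-x^2 + 4x - 18| ≤ 6^2 + 4·6 + 18 = 78.
Hence |(-x^3 - x^2 + 2x + 1) − 91| ≤ 78|x + 5| < ϵ provided |x + 5| < ϵ/78.
Choosing δ = min(1, ϵ/78) ensures both conditions, hence |(-x^3 - x^2 + 2x + 1) − 91| < ϵ.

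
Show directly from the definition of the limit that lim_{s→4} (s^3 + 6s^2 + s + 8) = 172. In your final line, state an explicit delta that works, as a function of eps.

Let eps > 0 be given. We want delta > 0 such that 0 < |s − 4| < delta implies |(s^3 + 6s^2 + s + 8) − 172| < eps.
(s^3 + 6s^2 + s + 8) − 172 = s^3 + 6s^2 + s - 164 = (s − 4)(s^2 + 10s + 41).
So |(s^3 + 6s^2 + s + 8) − 172| = |s − 4|·|s^2 + 10s + 41|.
Require delta ≤ 1. Then |s − 4| < 1 gives |s| < 5, and by the triangle inequality |s^2 + 10s + 41| ≤ 5^2 + 10·5 + 41 = 116.
Hence |(s^3 + 6s^2 + s + 8) − 172| ≤ 116|s − 4| < eps provided |s − 4| < eps/116.
Choosing delta = min(1, eps/116) ensures both conditions, hence |(s^3 + 6s^2 + s + 8) − 172| < eps.

delta = min(1, eps/116)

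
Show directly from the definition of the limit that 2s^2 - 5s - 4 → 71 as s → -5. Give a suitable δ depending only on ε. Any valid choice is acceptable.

δ = min(1, ε/27)

Fix ε > 0. We want δ > 0 such that 0 < |s + 5| < δ implies |(2s^2 - 5s - 4) − 71| < ε.
(2s^2 - 5s - 4) − 71 = 2s^2 - 5s - 75 = (s + 5)(2s - 15).
So |(2s^2 - 5s - 4) − 71| = |s + 5|·|2s - 15|.
Assume first that |s + 5| < 1, so |s| < 6. Then |2s - 15| ≤ 2·6 + 15 = 27.
Hence |(2s^2 - 5s - 4) − 71| ≤ 27|s + 5| < ε provided |s + 5| < ε/27.
Choosing δ = min(1, ε/27) ensures both conditions, hence |(2s^2 - 5s - 4) − 71| < ε.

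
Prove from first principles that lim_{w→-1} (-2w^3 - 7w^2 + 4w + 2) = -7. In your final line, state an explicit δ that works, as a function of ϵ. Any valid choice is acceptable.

δ = min(1, ϵ/27)

Suppose ϵ > 0. We want δ > 0 such that 0 < |w + 1| < δ implies |(-2w^3 - 7w^2 + 4w + 2) + 7| < ϵ.
(-2w^3 - 7w^2 + 4w + 2) + 7 = -2w^3 - 7w^2 + 4w + 9 = (w + 1)(-2w^2 - 5w + 9).
So |(-2w^3 - 7w^2 + 4w + 2) + 7| = |w + 1|·|-2w^2 - 5w + 9|.
Assume first that |w + 1| < 1, so |w| < 2. Then |-2w^2 - 5w + 9| ≤ 2·2^2 + 5·2 + 9 = 27.
Hence |(-2w^3 - 7w^2 + 4w + 2) + 7| ≤ 27|w + 1| < ϵ provided |w + 1| < ϵ/27.
Take δ = min(1, ϵ/27). Then 0 < |w + 1| < δ gives both |w + 1| < 1 and |w + 1| < ϵ/27, so |(-2w^3 - 7w^2 + 4w + 2) + 7| < ϵ.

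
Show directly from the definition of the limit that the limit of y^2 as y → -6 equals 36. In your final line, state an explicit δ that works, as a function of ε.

Fix ε > 0. We seek δ > 0 with 0 < |y + 6| < δ ⇒ |y^2 − 36| < ε.
Factor: y^2 − 36 = (y + 6)(y - 6), so |y^2 − 36| = |y + 6|·|y - 6|.
Impose δ ≤ 1 so that |y| < 7; then |y - 6| ≤ 13.
Hence |y^2 − 36| ≤ 13|y + 6|, which is < ε once |y + 6| < ε/13.
Take δ = min(1, ε/13). If 0 < |y + 6| < δ then both bounds hold and |y^2 − 36| ≤ 13|y + 6| < 13·(ε/13) = ε.

δ = min(1, ε/13)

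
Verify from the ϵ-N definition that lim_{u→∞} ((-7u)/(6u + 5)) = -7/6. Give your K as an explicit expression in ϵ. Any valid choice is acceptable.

Suppose ϵ > 0. We seek K > 0 such that u > K implies |(-7u)/(6u + 5) + 7/6| < ϵ.
(-7u)/(6u + 5) + 7/6 = (6(-7u) − (-7)(6u + 5)) / (6(6u + 5)) = 35/(6(6u + 5)).
For u > 0 we have 6u + 5 > 6u, so |(-7u)/(6u + 5) + 7/6| = 35/(6(6u + 5)) < 35/(6·6u) = (35/36)/u.
Thus |(-7u)/(6u + 5) + 7/6| < ϵ whenever u > (35/36)/ϵ.
Take K = (35/36)/ϵ. If u > K then |(-7u)/(6u + 5) + 7/6| < (35/36)/u < ϵ.

K = (35/36)/ϵ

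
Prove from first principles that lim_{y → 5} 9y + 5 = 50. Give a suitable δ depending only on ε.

δ = ε/9

Fix ε > 0. We need δ > 0 so that 0 < |y − 5| < δ implies |(9y + 5) − 50| < ε.
|(9y + 5) − 50| = |9y - 45| = 9|y − 5|.
So 9|y − 5| < ε exactly when |y − 5| < ε/9.
Take δ = ε/9. If 0 < |y − 5| < δ then |(9y + 5) − 50| = 9|y − 5| < 9·(ε/9) = ε.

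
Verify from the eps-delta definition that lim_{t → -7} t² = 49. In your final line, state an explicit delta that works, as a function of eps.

delta = min(1, eps/15)

Let eps > 0. We seek delta > 0 with 0 < |t + 7| < delta ⇒ |t² − 49| < eps.
Factor: t² − 49 = (t + 7)(t - 7), so |t² − 49| = |t + 7|·|t - 7|.
Restrict delta ≤ 1. Then |t + 7| < 1 gives |t| < 8, so by the triangle inequality |t - 7| ≤ 8 + 7 = 15.
Hence |t² − 49| ≤ 15|t + 7|, which is < eps once |t + 7| < eps/15.
Take delta = min(1, eps/15). If 0 < |t + 7| < delta then both bounds hold and |t² − 49| ≤ 15|t + 7| < 15·(eps/15) = eps.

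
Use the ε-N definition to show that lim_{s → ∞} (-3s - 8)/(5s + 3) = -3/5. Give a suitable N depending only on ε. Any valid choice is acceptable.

N = (31/25)/ε

Let ε > 0. We seek N > 0 such that s > N implies |(-3s - 8)/(5s + 3) + 3/5| < ε.
(-3s - 8)/(5s + 3) + 3/5 = (5(-3s - 8) − (-3)(5s + 3)) / (5(5s + 3)) = -31/(5(5s + 3)).
For s > 0 we have 5s + 3 > 5s, so |(-3s - 8)/(5s + 3) + 3/5| = 31/(5(5s + 3)) < 31/(5·5s) = (31/25)/s.
Thus |(-3s - 8)/(5s + 3) + 3/5| < ε whenever s > (31/25)/ε.
Take N = (31/25)/ε. If s > N then |(-3s - 8)/(5s + 3) + 3/5| < (31/25)/s < ε.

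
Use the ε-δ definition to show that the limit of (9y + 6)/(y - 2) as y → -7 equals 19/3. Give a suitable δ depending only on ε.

δ = min(9/2, (27/16)ε)

Let ε > 0 be given. We want δ > 0 with 0 < |y + 7| < δ ⇒ |(9y + 6)/(y - 2) − (19/3)| < ε.
Combining over a common denominator, (9y + 6)/(y - 2) − (19/3) = [(9y + 6)·(-9) − (-57)·(y - 2)] / [(-9)·(y - 2)] = -24(y + 7) / ((-9)(y - 2)).
So |(9y + 6)/(y - 2) − (19/3)| = 24|y + 7| / (9·|y − 2|).
Require δ ≤ 9/2, so |y − 2| ≥ |-9| − |y + 7| > 9 − 9/2 = 9/2.
Hence |(9y + 6)/(y - 2) − (19/3)| < 24|y + 7|/(9·(9/2)) = (16/27)|y + 7|, which is < ε once |y + 7| < (27/16)ε.
Take δ = min(9/2, (27/16)ε). Then 0 < |y + 7| < δ forces both bounds, so |(9y + 6)/(y - 2) − (19/3)| < ε.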